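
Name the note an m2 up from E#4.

F#4

Counting two letter names up from E lands on F.
A minor second is 1 semitone; 1 semitone up from E#4 gives F#4.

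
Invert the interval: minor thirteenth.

major third

First reduce the compound minor thirteenth to its simple form, a minor sixth.
Inverted interval numbers add to nine, so a sixth pairs with a third (6 + 3 = 9).
The quality also flips — minor becomes major — giving a major third.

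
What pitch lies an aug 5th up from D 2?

Counting five letter names up from D lands on A.
Moving 8 semitones up from D2 (the size of an augmented fifth) reaches A#2.

A sharp 2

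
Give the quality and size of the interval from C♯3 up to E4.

m10

C to E spans three letter names (C-D-E), plus an octave, so the interval is some kind of tenth.
A major tenth would be 16 semitones, but C#3 to E4 is 15 — one semitone narrower, making it a minor tenth.
(Equivalently, a compound minor third: a minor third plus an octave.)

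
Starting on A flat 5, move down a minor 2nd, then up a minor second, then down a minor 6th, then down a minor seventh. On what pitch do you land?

D 4

Down a minor second from Ab5: G5 (1 semitone down).
A minor second up from G5 is Ab5.
Ab5 down a minor sixth → C5 (8 semitones).
C5 down a minor seventh → D4 (10 semitones).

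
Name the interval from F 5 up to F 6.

P8

F to F is the same letter name, plus an octave, so the interval is some kind of octave.
The perfect octave spans 12 semitones, and F5 to F6 is exactly 12 semitones — so this is a perfect octave.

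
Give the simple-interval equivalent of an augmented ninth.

Each octave removed subtracts seven from the number: 9 − 7 = 2.
Quality carries through unchanged, so the simple form is an augmented second.

augmented second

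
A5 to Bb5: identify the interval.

minor second

A to B spans two letter names (A-B), so the interval is some kind of second.
A major second would be 2 semitones, but A5 to Bb5 is 1 — one semitone narrower, making it a minor second.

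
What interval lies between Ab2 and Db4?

perfect eleventh

A to D spans four letter names (A-B-C-D), plus an octave, so the interval is some kind of eleventh.
Counting semitones, Ab2→Db4 is 17, which is the perfect eleventh.
(Equivalently, a compound perfect fourth: a perfect fourth plus an octave.)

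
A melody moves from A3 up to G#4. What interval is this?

A to G spans seven letter names (A-B-C-D-E-F-G): a seventh.
Counting semitones, A3→G#4 is 11, which is the major seventh.

major 7th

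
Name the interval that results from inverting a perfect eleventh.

First reduce the compound perfect eleventh to its simple form, a perfect fourth.
Interval numbers invert to sum to nine: 4 + 5 = 9, so a fourth inverts to a fifth.
And perfect stays perfect under inversion, so we get a perfect fifth.

perfect fifth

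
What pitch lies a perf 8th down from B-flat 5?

B-flat 4

For an octave the letter name doesn't change: still B, an octave down.
A perfect octave is 12 semitones; 12 semitones down from Bb5 gives Bb4.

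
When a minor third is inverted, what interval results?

major sixth

Inverted interval numbers add to nine, so a third pairs with a sixth (3 + 6 = 9).
Quality inverts too: minor becomes major. That makes the inversion a major sixth.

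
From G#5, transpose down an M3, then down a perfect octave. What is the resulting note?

E4

A major third down from G#5 is E5.
E5 down a perfect octave → E4 (12 semitones).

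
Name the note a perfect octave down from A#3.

The letter stays A (same as the start), shifted an octave down.
A perfect octave is 12 semitones; 12 semitones down from A#3 gives A#2.

A#2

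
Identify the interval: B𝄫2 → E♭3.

B to E spans four letter names (B-C-D-E): a fourth.
Bbb2 to Eb3 spans 6 semitones — one semitone wider than the perfect fourth (5) — giving an augmented fourth.

A4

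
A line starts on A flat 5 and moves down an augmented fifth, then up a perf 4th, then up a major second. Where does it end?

A double-flat 5

Down an augmented fifth from Ab5: Dbb5 (8 semitones down).
Dbb5 up a perfect fourth → Gbb5 (5 semitones).
Gbb5 up a major second → Abb5 (2 semitones).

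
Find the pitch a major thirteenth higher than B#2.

G##4

Counting six letter names plus an octave up from B lands on G.
A major thirteenth spans 21 semitones, so from B#2 the target pitch is G##4.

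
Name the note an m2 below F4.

Two letter names down from F: E.
Moving 1 semitone down from F4 (the size of a minor second) reaches E4.

E4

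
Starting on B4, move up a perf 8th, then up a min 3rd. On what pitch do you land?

A perfect octave up from B4 is B5.
A minor third up from B5 is D6.

D6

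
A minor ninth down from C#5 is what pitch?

B#3

Two letters down from C (plus an octave) reaches B.
Moving 13 semitones down from C#5 (the size of a minor ninth) reaches B#3.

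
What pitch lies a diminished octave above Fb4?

Fbb5

An octave keeps the letter name F, an octave up from F.
Moving 11 semitones up from Fb4 (the size of a diminished octave) reaches Fbb5.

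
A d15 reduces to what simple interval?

Each octave removed subtracts seven from the number: 15 − 7 = 8.
So a diminished fifteenth is an octave plus a diminished octave. The quality is unchanged.

diminished octave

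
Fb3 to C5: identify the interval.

F to C spans five letter names (F-G-A-B-C), plus an octave — that makes it a twelfth of some quality.
A perfect twelfth would be 19 semitones; Fb3 to C5 is 20, one semitone wider, so the interval is augmented.
(Equivalently, a compound augmented fifth: an augmented fifth plus an octave.)

augmented 12th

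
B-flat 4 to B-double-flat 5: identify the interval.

B to B is the same letter name, plus an octave — that makes it an octave of some quality.
The perfect octave is 12 semitones; here we have 11, one semitone narrower: diminished.

diminished octave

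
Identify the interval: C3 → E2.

Descending from C3 to E2 is the same interval as ascending E2 to C3.
E to C spans six letter names (E-F-G-A-B-C) — that makes it a sixth of some quality.
E2 to C3 is 8 semitones, a half step short of the major sixth (9), so this is minor.

m6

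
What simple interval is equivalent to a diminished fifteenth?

d8

Subtracting seven from the interval number removes an octave: 15 − 7 = 8.
Quality carries through unchanged, so the simple form is a diminished octave.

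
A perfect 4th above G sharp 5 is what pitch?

C sharp 6

Counting four letter names up from G lands on C.
A perfect fourth spans 5 semitones, so from G#5 the target pitch is C#6.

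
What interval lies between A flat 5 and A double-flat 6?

d8

A to A is the same letter name, plus an octave — that makes it an octave of some quality.
The perfect octave is 12 semitones; here we have 11, one semitone narrower: diminished.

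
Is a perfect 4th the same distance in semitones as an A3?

A perfect fourth = 5 semitones = an augmented third; enharmonically equal.

Yes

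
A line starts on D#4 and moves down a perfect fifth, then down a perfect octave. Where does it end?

D#4 down a perfect fifth → G#3 (7 semitones).
G#3 down a perfect octave → G#2 (12 semitones).

G#2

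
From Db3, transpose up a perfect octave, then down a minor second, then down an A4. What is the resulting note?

A perfect octave up from Db3 is Db4.
Db4 down a minor second → C4 (1 semitone).
An augmented fourth down from C4 is Gb3.

Gb3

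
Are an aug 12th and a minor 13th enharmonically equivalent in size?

Yes

Both span 20 semitones: an augmented twelfth and a minor thirteenth are the same chromatic distance.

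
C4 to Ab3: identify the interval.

major 3rd

Descending from C4 to Ab3 is the same interval as ascending Ab3 to C4.
A to C spans three letter names (A-B-C) — that makes it a third of some quality.
Ab3 to C4 is 4 semitones, matching the major third exactly, so the quality is major.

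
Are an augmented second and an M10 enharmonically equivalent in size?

No

An augmented second spans 3 semitones; a major tenth spans 16 semitones. They differ by 13.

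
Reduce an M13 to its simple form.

Take out an octave (7 from the number): 13 − 7 = 6.
Quality carries through unchanged, so the simple form is a major sixth.

major sixth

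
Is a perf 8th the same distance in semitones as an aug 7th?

Yes

A perfect octave = 12 semitones = an augmented seventh; enharmonically equal.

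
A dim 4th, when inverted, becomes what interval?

Inverted interval numbers add to nine, so a fourth pairs with a fifth (4 + 5 = 9).
Quality inverts too: diminished becomes augmented. That makes the inversion an augmented fifth.

augmented 5th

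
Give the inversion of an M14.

m2

First reduce the compound major fourteenth to its simple form, a major seventh.
Inverted interval numbers add to nine, so a seventh pairs with a second (7 + 2 = 9).
Quality inverts too: major becomes minor. That makes the inversion a minor second.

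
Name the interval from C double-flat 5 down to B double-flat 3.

minor ninth

Descending from Cbb5 to Bbb3 is the same interval as ascending Bbb3 to Cbb5.
B to C spans two letter names (B-C), plus an octave, so the interval is some kind of ninth.
Bbb3 to Cbb5 is 13 semitones, a half step short of the major ninth (14), so this is minor.
(Equivalently, a compound minor second: a minor second plus an octave.)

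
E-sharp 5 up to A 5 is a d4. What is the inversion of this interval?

augmented 5th

The rule of nine gives the new number: 9 − 4 = 5, so a fourth becomes a fifth.
And diminished becomes augmented under inversion, so we get an augmented fifth.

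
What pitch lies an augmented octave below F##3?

An octave keeps the letter name F, an octave down from F.
Moving 13 semitones down from F##3 (the size of an augmented octave) reaches F#2.

F#2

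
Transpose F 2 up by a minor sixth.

D-flat 3

Six letter names up from F: D.
A minor sixth spans 8 semitones, so from F2 the target pitch is Db3.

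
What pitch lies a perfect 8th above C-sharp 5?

C-sharp 6

The letter stays C (same as the start), shifted an octave up.
A perfect octave spans 12 semitones, so from C#5 the target pitch is C#6.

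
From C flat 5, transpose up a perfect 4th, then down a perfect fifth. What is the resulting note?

B double-flat 4

A perfect fourth up from Cb5 is Fb5.
Fb5 down a perfect fifth → Bbb4 (7 semitones).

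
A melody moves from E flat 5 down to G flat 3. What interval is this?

major thirteenth

Descending from Eb5 to Gb3 is the same interval as ascending Gb3 to Eb5.
G to E spans six letter names (G-A-B-C-D-E), plus an octave: a thirteenth.
The major thirteenth spans 21 semitones, and Gb3 to Eb5 is exactly 21 semitones — so this is a major thirteenth.
(Equivalently, a compound major sixth: a major sixth plus an octave.)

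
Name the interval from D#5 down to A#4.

Descending from D#5 to A#4 is the same interval as ascending A#4 to D#5.
A to D spans four letter names (A-B-C-D): a fourth.
Counting semitones, A#4→D#5 is 5, which is the perfect fourth.

P4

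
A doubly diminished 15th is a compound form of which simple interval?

doubly diminished octave

Each octave removed subtracts seven from the number: 15 − 7 = 8.
So a doubly diminished fifteenth is an octave plus a doubly diminished octave. The quality is unchanged.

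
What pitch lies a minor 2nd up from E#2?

F#2

Counting two letter names up from E lands on F.
A minor second spans 1 semitone, so from E#2 the target pitch is F#2.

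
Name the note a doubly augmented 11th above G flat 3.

Counting four letter names plus an octave up from G lands on C.
A doubly augmented eleventh spans 19 semitones, so from Gb3 the target pitch is C#5.

C sharp 5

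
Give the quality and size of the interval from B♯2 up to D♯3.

minor 3rd

B to D spans three letter names (B-C-D), so the interval is some kind of third.
At 3 semitones, B#2→D#3 falls one short of a major third: minor.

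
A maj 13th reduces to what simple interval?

Subtracting seven from the interval number removes an octave: 13 − 7 = 6.
That makes a major thirteenth a compound major sixth — an octave plus a major sixth.

major sixth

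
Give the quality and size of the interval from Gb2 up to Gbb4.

d15

G to G is the same letter name, plus 2 octaves, so the interval is some kind of fifteenth.
Gb2 to Gbb4 spans 23 semitones — one semitone narrower than the perfect fifteenth (24) — giving a diminished fifteenth.
(Equivalently, a compound diminished octave: a diminished octave plus an octave.)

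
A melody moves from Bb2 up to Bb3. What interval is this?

B to B is the same letter name, plus an octave — that makes it an octave of some quality.
The perfect octave spans 12 semitones, and Bb2 to Bb3 is exactly 12 semitones — so this is a perfect octave.

perfect 8th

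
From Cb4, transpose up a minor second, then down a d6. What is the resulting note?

F3

Cb4 up a minor second → Dbb4 (1 semitone).
A diminished sixth down from Dbb4 is F3.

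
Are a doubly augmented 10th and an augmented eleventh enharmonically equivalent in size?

Yes

A doubly augmented tenth spans 18 semitones, and an augmented eleventh also spans 18 semitones — they're enharmonic.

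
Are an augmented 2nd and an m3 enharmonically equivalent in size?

Yes

An augmented second spans 3 semitones, and a minor third also spans 3 semitones — they're enharmonic.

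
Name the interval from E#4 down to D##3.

Descending from E#4 to D##3 is the same interval as ascending D##3 to E#4.
D to E spans two letter names (D-E), plus an octave: a ninth.
At 13 semitones, D##3→E#4 falls one short of a major ninth: minor.
(Equivalently, a compound minor second: a minor second plus an octave.)

m9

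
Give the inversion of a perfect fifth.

The rule of nine gives the new number: 9 − 5 = 4, so a fifth becomes a fourth.
Quality inverts too: perfect stays perfect. That makes the inversion a perfect fourth.

perfect fourth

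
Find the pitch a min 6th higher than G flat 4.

Counting six letter names up from G lands on E.
A minor sixth is 8 semitones; 8 semitones up from Gb4 gives Ebb5.

E double-flat 5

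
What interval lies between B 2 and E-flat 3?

B to E spans four letter names (B-C-D-E), so the interval is some kind of fourth.
The perfect fourth is 5 semitones; here we have 4, one semitone narrower: diminished.

diminished fourth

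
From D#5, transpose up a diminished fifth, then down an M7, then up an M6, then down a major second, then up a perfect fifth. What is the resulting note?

C6

A diminished fifth up from D#5 is A5.
A major seventh down from A5 is Bb4.
Up a major sixth from Bb4: G5 (9 semitones up).
G5 down a major second → F5 (2 semitones).
Up a perfect fifth from F5: C6 (7 semitones up).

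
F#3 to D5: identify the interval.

minor thirteenth

F to D spans six letter names (F-G-A-B-C-D), plus an octave: a thirteenth.
F#3 to D5 is 20 semitones, a half step short of the major thirteenth (21), so this is minor.
(Equivalently, a compound minor sixth: a minor sixth plus an octave.)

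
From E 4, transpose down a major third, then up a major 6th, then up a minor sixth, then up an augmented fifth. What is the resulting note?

C sharp 6

Down a major third from E4: C4 (4 semitones down).
A major sixth up from C4 is A4.
Up a minor sixth from A4: F5 (8 semitones up).
F5 up an augmented fifth → C#6 (8 semitones).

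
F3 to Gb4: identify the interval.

F to G spans two letter names (F-G), plus an octave: a ninth.
F3 to Gb4 is 13 semitones, a half step short of the major ninth (14), so this is minor.
(Equivalently, a compound minor second: a minor second plus an octave.)

minor ninth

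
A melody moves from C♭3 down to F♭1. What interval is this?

Descending from Cb3 to Fb1 is the same interval as ascending Fb1 to Cb3.
F to C spans five letter names (F-G-A-B-C), plus an octave — that makes it a twelfth of some quality.
Counting semitones, Fb1→Cb3 is 19, which is the perfect twelfth.
(Equivalently, a compound perfect fifth: a perfect fifth plus an octave.)

perfect twelfth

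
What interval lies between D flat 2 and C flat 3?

D to C spans seven letter names (D-E-F-G-A-B-C): a seventh.
At 10 semitones, Db2→Cb3 falls one short of a major seventh: minor.

minor seventh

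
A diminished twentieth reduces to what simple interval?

d6

Subtracting seven from the interval number removes an octave: 20 − 14 = 6.
That makes a diminished twentieth a compound diminished sixth — 2 octaves plus a diminished sixth.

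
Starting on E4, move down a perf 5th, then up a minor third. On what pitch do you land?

E4 down a perfect fifth → A3 (7 semitones).
Up a minor third from A3: C4 (3 semitones up).

C4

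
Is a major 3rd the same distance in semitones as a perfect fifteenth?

A major third spans 4 semitones; a perfect fifteenth spans 24 semitones. They differ by 20.

No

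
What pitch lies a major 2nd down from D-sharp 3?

C-sharp 3

The second takes the letter from D down to C.
Moving 2 semitones down from D#3 (the size of a major second) reaches C#3.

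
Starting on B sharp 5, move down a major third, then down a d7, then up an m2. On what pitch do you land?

Down a major third from B#5: G#5 (4 semitones down).
Down a diminished seventh from G#5: A##4 (9 semitones down).
Up a minor second from A##4: B#4 (1 semitone up).

B sharp 4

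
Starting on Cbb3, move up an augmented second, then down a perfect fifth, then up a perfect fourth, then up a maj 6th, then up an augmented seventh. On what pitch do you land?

Up an augmented second from Cbb3: Db3 (3 semitones up).
Db3 down a perfect fifth → Gb2 (7 semitones).
Gb2 up a perfect fourth → Cb3 (5 semitones).
Cb3 up a major sixth → Ab3 (9 semitones).
An augmented seventh up from Ab3 is G#4.

G#4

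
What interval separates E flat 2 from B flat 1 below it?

Descending from Eb2 to Bb1 is the same interval as ascending Bb1 to Eb2.
B to E spans four letter names (B-C-D-E) — that makes it a fourth of some quality.
Counting semitones, Bb1→Eb2 is 5, which is the perfect fourth.

P4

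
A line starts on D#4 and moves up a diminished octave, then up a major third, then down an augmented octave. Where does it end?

D#4 up a diminished octave → D5 (11 semitones).
Up a major third from D5: F#5 (4 semitones up).
An augmented octave down from F#5 is F4.

F4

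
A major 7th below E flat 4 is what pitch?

The seventh takes the letter from E down to F.
A major seventh spans 11 semitones, so from Eb4 the target pitch is Fb3.

F flat 3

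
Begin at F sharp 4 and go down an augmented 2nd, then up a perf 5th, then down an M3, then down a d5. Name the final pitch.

C 4

F#4 down an augmented second → Eb4 (3 semitones).
A perfect fifth up from Eb4 is Bb4.
Bb4 down a major third → Gb4 (4 semitones).
A diminished fifth down from Gb4 is C4.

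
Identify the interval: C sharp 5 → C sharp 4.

Descending from C#5 to C#4 is the same interval as ascending C#4 to C#5.
C to C is the same letter name, plus an octave — that makes it an octave of some quality.
C#4 to C#5 is 12 semitones, matching the perfect octave exactly, so the quality is perfect.

perfect octave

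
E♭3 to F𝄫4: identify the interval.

d9

E to F spans two letter names (E-F), plus an octave, so the interval is some kind of ninth.
Eb3 to Fbb4 spans 12 semitones — two semitones narrower than the major ninth (14) — giving a diminished ninth.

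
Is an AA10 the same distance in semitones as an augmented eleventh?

Yes

Both span 18 semitones: a doubly augmented tenth and an augmented eleventh are the same chromatic distance.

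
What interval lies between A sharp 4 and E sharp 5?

perfect 5th

A to E spans five letter names (A-B-C-D-E): a fifth.
Counting semitones, A#4→E#5 is 7, which is the perfect fifth.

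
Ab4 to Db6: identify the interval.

perfect eleventh

A to D spans four letter names (A-B-C-D), plus an octave — that makes it an eleventh of some quality.
Counting semitones, Ab4→Db6 is 17, which is the perfect eleventh.
(Equivalently, a compound perfect fourth: a perfect fourth plus an octave.)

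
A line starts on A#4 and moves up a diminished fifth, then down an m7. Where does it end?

F#4

A diminished fifth up from A#4 is E5.
Down a minor seventh from E5: F#4 (10 semitones down).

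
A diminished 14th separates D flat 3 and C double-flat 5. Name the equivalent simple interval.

d7

Take out an octave (7 from the number): 14 − 7 = 7.
Quality carries through unchanged, so the simple form is a diminished seventh.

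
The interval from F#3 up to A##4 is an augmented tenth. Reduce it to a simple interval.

Each octave removed subtracts seven from the number: 10 − 7 = 3.
So an augmented tenth is an octave plus an augmented third. The quality is unchanged.

augmented 3rd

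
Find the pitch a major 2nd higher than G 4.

Counting two letter names up from G lands on A.
A major second is 2 semitones; 2 semitones up from G4 gives A4.

A 4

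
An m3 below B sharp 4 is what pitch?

G double-sharp 4

Three letter names down from B: G.
Moving 3 semitones down from B#4 (the size of a minor third) reaches G##4.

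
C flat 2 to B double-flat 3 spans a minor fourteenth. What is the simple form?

Take out an octave (7 from the number): 14 − 7 = 7.
So a minor fourteenth is an octave plus a minor seventh. The quality is unchanged.

minor seventh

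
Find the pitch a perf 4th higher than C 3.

Counting four letter names up from C lands on F.
A perfect fourth is 5 semitones; 5 semitones up from C3 gives F3.

F 3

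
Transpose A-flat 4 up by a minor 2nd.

B-double-flat 4

Two letter names up from A: B.
A minor second is 1 semitone; 1 semitone up from Ab4 gives Bbb4.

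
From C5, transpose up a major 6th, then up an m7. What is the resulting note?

G6

C5 up a major sixth → A5 (9 semitones).
A5 up a minor seventh → G6 (10 semitones).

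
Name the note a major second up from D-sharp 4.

The second takes the letter from D up to E.
Moving 2 semitones up from D#4 (the size of a major second) reaches E#4.

E-sharp 4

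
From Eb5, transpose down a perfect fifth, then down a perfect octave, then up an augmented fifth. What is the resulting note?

E4

Down a perfect fifth from Eb5: Ab4 (7 semitones down).
Ab4 down a perfect octave → Ab3 (12 semitones).
Up an augmented fifth from Ab3: E4 (8 semitones up).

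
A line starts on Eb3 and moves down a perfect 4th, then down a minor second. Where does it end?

A2

Down a perfect fourth from Eb3: Bb2 (5 semitones down).
Bb2 down a minor second → A2 (1 semitone).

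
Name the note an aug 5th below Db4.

The fifth takes the letter from D down to G.
An augmented fifth spans 8 semitones, so from Db4 the target pitch is Gbb3.

Gbb3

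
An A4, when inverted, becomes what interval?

Interval numbers invert to sum to nine: 4 + 5 = 9, so a fourth inverts to a fifth.
The quality also flips — augmented becomes diminished — giving a diminished fifth.

diminished fifth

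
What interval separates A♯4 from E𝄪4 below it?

diminished 4th

Descending from A#4 to E##4 is the same interval as ascending E##4 to A#4.
E to A spans four letter names (E-F-G-A) — that makes it a fourth of some quality.
The perfect fourth is 5 semitones; here we have 4, one semitone narrower: diminished.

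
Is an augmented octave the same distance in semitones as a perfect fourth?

An augmented octave spans 13 semitones; a perfect fourth spans 5 semitones. They differ by 8.

No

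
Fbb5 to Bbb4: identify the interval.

Descending from Fbb5 to Bbb4 is the same interval as ascending Bbb4 to Fbb5.
B to F spans five letter names (B-C-D-E-F) — that makes it a fifth of some quality.
A perfect fifth would be 7 semitones; Bbb4 to Fbb5 is 6, one semitone narrower, so the interval is diminished.

d5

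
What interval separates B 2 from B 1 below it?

perfect 8th

Descending from B2 to B1 is the same interval as ascending B1 to B2.
B to B is the same letter name, plus an octave — that makes it an octave of some quality.
The perfect octave spans 12 semitones, and B1 to B2 is exactly 12 semitones — so this is a perfect octave.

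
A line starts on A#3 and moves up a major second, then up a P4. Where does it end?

A major second up from A#3 is B#3.
A perfect fourth up from B#3 is E#4.

E#4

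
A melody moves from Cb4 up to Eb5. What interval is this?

C to E spans three letter names (C-D-E), plus an octave: a tenth.
The major tenth spans 16 semitones, and Cb4 to Eb5 is exactly 16 semitones — so this is a major tenth.
(Equivalently, a compound major third: a major third plus an octave.)

major tenth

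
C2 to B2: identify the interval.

major seventh

C to B spans seven letter names (C-D-E-F-G-A-B), so the interval is some kind of seventh.
C2 to B2 is 11 semitones, matching the major seventh exactly, so the quality is major.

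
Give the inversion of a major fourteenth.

First reduce the compound major fourteenth to its simple form, a major seventh.
Interval numbers invert to sum to nine: 7 + 2 = 9, so a seventh inverts to a second.
The quality also flips — major becomes minor — giving a minor second.

minor 2nd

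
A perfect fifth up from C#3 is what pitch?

Five letter names up from C: G.
A perfect fifth spans 7 semitones, so from C#3 the target pitch is G#3.

G#3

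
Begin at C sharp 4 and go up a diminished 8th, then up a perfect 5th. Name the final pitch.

A diminished octave up from C#4 is C5.
Up a perfect fifth from C5: G5 (7 semitones up).

G 5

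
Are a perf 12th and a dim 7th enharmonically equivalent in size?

A perfect twelfth spans 19 semitones; a diminished seventh spans 9 semitones. They differ by 10.

No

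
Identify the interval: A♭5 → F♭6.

A to F spans six letter names (A-B-C-D-E-F) — that makes it a sixth of some quality.
At 8 semitones, Ab5→Fb6 falls one short of a major sixth: minor.

minor 6th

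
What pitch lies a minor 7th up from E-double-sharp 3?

Counting seven letter names up from E lands on D.
A minor seventh spans 10 semitones, so from E##3 the target pitch is D##4.

D-double-sharp 4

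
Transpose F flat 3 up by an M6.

Counting six letter names up from F lands on D.
Moving 9 semitones up from Fb3 (the size of a major sixth) reaches Db4.

D flat 4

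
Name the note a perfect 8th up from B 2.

B 3

For an octave the letter name doesn't change: still B, an octave up.
A perfect octave is 12 semitones; 12 semitones up from B2 gives B3.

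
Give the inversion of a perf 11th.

P5

First reduce the compound perfect eleventh to its simple form, a perfect fourth.
The rule of nine gives the new number: 9 − 4 = 5, so a fourth becomes a fifth.
The quality also flips — perfect stays perfect — giving a perfect fifth.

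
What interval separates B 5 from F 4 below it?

Descending from B5 to F4 is the same interval as ascending F4 to B5.
F to B spans four letter names (F-G-A-B), plus an octave — that makes it an eleventh of some quality.
A perfect eleventh would be 17 semitones; F4 to B5 is 18, one semitone wider, so the interval is augmented.
(Equivalently, a compound augmented fourth: an augmented fourth plus an octave.)

augmented eleventh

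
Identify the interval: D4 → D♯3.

diminished octave

Descending from D4 to D#3 is the same interval as ascending D#3 to D4.
D to D is the same letter name, plus an octave — that makes it an octave of some quality.
The perfect octave is 12 semitones; here we have 11, one semitone narrower: diminished.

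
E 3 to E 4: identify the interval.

E to E is the same letter name, plus an octave: an octave.
The perfect octave spans 12 semitones, and E3 to E4 is exactly 12 semitones — so this is a perfect octave.

perfect octave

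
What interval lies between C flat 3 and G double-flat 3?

diminished fifth

C to G spans five letter names (C-D-E-F-G): a fifth.
Cb3 to Gbb3 spans 6 semitones — one semitone narrower than the perfect fifth (7) — giving a diminished fifth.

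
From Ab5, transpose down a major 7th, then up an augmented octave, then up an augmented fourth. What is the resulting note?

Ab5 down a major seventh → Bbb4 (11 semitones).
Up an augmented octave from Bbb4: Bb5 (13 semitones up).
Bb5 up an augmented fourth → E6 (6 semitones).

E6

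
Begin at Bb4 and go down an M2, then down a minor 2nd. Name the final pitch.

G4

A major second down from Bb4 is Ab4.
Down a minor second from Ab4: G4 (1 semitone down).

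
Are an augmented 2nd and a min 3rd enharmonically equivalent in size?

Yes

An augmented second spans 3 semitones, and a minor third also spans 3 semitones — they're enharmonic.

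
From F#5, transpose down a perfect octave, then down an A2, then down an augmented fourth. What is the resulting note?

Bbb3

A perfect octave down from F#5 is F#4.
F#4 down an augmented second → Eb4 (3 semitones).
Eb4 down an augmented fourth → Bbb3 (6 semitones).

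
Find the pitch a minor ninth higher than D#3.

E4

Counting two letter names plus an octave up from D lands on E.
A minor ninth spans 13 semitones, so from D#3 the target pitch is E4.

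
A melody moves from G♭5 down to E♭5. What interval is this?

minor 3rd

Descending from Gb5 to Eb5 is the same interval as ascending Eb5 to Gb5.
E to G spans three letter names (E-F-G) — that makes it a third of some quality.
A major third would be 4 semitones, but Eb5 to Gb5 is 3 — one semitone narrower, making it a minor third.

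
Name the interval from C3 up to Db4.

m9

C to D spans two letter names (C-D), plus an octave: a ninth.
C3 to Db4 is 13 semitones, a half step short of the major ninth (14), so this is minor.
(Equivalently, a compound minor second: a minor second plus an octave.)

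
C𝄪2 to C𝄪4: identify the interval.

P15

C to C is the same letter name, plus 2 octaves, so the interval is some kind of fifteenth.
Counting semitones, C##2→C##4 is 24, which is the perfect fifteenth.
(Equivalently, a compound perfect octave: a perfect octave plus an octave.)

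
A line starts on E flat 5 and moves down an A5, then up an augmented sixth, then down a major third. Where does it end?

Down an augmented fifth from Eb5: Abb4 (8 semitones down).
Abb4 up an augmented sixth → F5 (10 semitones).
A major third down from F5 is Db5.

D flat 5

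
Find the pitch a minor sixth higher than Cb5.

Six letter names up from C: A.
A minor sixth is 8 semitones; 8 semitones up from Cb5 gives Abb5.

Abb5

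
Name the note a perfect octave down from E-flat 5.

E-flat 4

For an octave the letter name doesn't change: still E, an octave down.
A perfect octave is 12 semitones; 12 semitones down from Eb5 gives Eb4.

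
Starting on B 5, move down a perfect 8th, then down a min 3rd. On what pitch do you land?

G sharp 4

A perfect octave down from B5 is B4.
Down a minor third from B4: G#4 (3 semitones down).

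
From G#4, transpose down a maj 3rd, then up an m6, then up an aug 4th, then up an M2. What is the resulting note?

G#5

G#4 down a major third → E4 (4 semitones).
E4 up a minor sixth → C5 (8 semitones).
Up an augmented fourth from C5: F#5 (6 semitones up).
A major second up from F#5 is G#5.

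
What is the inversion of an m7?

The rule of nine gives the new number: 9 − 7 = 2, so a seventh becomes a second.
Quality inverts too: minor becomes major. That makes the inversion a major second.

major 2nd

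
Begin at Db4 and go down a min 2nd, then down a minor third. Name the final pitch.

A3

A minor second down from Db4 is C4.
C4 down a minor third → A3 (3 semitones).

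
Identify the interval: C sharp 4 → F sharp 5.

P11

C to F spans four letter names (C-D-E-F), plus an octave — that makes it an eleventh of some quality.
Counting semitones, C#4→F#5 is 17, which is the perfect eleventh.
(Equivalently, a compound perfect fourth: a perfect fourth plus an octave.)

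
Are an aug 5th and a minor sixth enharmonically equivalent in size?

Both span 8 semitones: an augmented fifth and a minor sixth are the same chromatic distance.

Yes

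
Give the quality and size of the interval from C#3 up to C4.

diminished octave

C to C is the same letter name, plus an octave, so the interval is some kind of octave.
A perfect octave would be 12 semitones; C#3 to C4 is 11, one semitone narrower, so the interval is diminished.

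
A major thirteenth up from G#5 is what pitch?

Counting six letter names plus an octave up from G lands on E.
A major thirteenth spans 21 semitones, so from G#5 the target pitch is E#7.

E#7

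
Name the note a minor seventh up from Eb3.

The seventh takes the letter from E up to D.
A minor seventh is 10 semitones; 10 semitones up from Eb3 gives Db4.

Db4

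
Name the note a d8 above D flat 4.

D double-flat 5

The letter stays D (same as the start), shifted an octave up.
Moving 11 semitones up from Db4 (the size of a diminished octave) reaches Dbb5.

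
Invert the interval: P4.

Inverted interval numbers add to nine, so a fourth pairs with a fifth (4 + 5 = 9).
And perfect stays perfect under inversion, so we get a perfect fifth.

P5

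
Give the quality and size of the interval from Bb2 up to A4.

major 14th

B to A spans seven letter names (B-C-D-E-F-G-A), plus an octave: a fourteenth.
Counting semitones, Bb2→A4 is 23, which is the major fourteenth.
(Equivalently, a compound major seventh: a major seventh plus an octave.)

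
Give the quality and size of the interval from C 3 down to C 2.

Descending from C3 to C2 is the same interval as ascending C2 to C3.
C to C is the same letter name, plus an octave: an octave.
The perfect octave spans 12 semitones, and C2 to C3 is exactly 12 semitones — so this is a perfect octave.

P8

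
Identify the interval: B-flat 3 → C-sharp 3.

Descending from Bb3 to C#3 is the same interval as ascending C#3 to Bb3.
C to B spans seven letter names (C-D-E-F-G-A-B): a seventh.
A major seventh would be 11 semitones; C#3 to Bb3 is 9, two semitones narrower, so the interval is diminished.

diminished seventh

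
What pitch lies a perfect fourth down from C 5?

Four letter names down from C: G.
A perfect fourth is 5 semitones; 5 semitones down from C5 gives G4.

G 4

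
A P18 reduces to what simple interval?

perfect fourth

Each octave removed subtracts seven from the number: 18 − 14 = 4.
So a perfect eighteenth is 2 octaves plus a perfect fourth. The quality is unchanged.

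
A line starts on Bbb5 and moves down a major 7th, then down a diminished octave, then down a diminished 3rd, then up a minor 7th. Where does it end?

G4

A major seventh down from Bbb5 is Cbb5.
A diminished octave down from Cbb5 is Cb4.
A diminished third down from Cb4 is A3.
A minor seventh up from A3 is G4.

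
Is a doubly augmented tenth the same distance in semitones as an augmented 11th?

Yes

Both span 18 semitones: a doubly augmented tenth and an augmented eleventh are the same chromatic distance.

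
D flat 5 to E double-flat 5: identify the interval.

minor 2nd

D to E spans two letter names (D-E): a second.
A major second would be 2 semitones, but Db5 to Ebb5 is 1 — one semitone narrower, making it a minor second.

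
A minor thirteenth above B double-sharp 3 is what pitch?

G double-sharp 5

Six letters up from B (plus an octave) reaches G.
Moving 20 semitones up from B##3 (the size of a minor thirteenth) reaches G##5.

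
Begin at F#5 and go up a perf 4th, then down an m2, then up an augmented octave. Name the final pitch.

A##6

F#5 up a perfect fourth → B5 (5 semitones).
B5 down a minor second → A#5 (1 semitone).
Up an augmented octave from A#5: A##6 (13 semitones up).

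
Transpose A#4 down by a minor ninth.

G##3

Counting two letter names plus an octave down from A lands on G.
Moving 13 semitones down from A#4 (the size of a minor ninth) reaches G##3.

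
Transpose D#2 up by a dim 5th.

The fifth takes the letter from D up to A.
Moving 6 semitones up from D#2 (the size of a diminished fifth) reaches A2.

A2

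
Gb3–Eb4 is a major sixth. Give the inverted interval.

Interval numbers invert to sum to nine: 6 + 3 = 9, so a sixth inverts to a third.
Quality inverts too: major becomes minor. That makes the inversion a minor third.

minor third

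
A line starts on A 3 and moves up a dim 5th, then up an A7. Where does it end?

D sharp 5

A3 up a diminished fifth → Eb4 (6 semitones).
An augmented seventh up from Eb4 is D#5.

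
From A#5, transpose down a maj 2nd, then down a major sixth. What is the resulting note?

A#5 down a major second → G#5 (2 semitones).
G#5 down a major sixth → B4 (9 semitones).

B4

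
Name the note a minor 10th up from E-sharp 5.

The tenth's letter: E up three letter names plus an octave → G.
Moving 15 semitones up from E#5 (the size of a minor tenth) reaches G#6.

G-sharp 6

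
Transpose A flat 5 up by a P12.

The twelfth's letter: A up five letter names plus an octave → E.
A perfect twelfth spans 19 semitones, so from Ab5 the target pitch is Eb7.

E flat 7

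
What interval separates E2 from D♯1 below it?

minor ninth

Descending from E2 to D#1 is the same interval as ascending D#1 to E2.
D to E spans two letter names (D-E), plus an octave, so the interval is some kind of ninth.
A major ninth would be 14 semitones, but D#1 to E2 is 13 — one semitone narrower, making it a minor ninth.
(Equivalently, a compound minor second: a minor second plus an octave.)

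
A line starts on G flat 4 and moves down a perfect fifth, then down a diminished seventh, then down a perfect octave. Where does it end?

Down a perfect fifth from Gb4: Cb4 (7 semitones down).
Down a diminished seventh from Cb4: D3 (9 semitones down).
D3 down a perfect octave → D2 (12 semitones).

D 2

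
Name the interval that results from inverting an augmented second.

diminished 7th

The rule of nine gives the new number: 9 − 2 = 7, so a second becomes a seventh.
And augmented becomes diminished under inversion, so we get a diminished seventh.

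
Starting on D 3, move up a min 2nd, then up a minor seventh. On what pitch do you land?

D flat 4

A minor second up from D3 is Eb3.
A minor seventh up from Eb3 is Db4.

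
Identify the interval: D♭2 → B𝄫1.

Descending from Db2 to Bbb1 is the same interval as ascending Bbb1 to Db2.
B to D spans three letter names (B-C-D): a third.
Counting semitones, Bbb1→Db2 is 4, which is the major third.

major third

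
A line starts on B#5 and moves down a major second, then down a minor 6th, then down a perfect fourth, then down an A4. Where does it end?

D#4

A major second down from B#5 is A#5.
Down a minor sixth from A#5: C##5 (8 semitones down).
A perfect fourth down from C##5 is G##4.
Down an augmented fourth from G##4: D#4 (6 semitones down).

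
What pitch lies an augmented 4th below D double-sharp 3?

Counting four letter names down from D lands on A.
Moving 6 semitones down from D##3 (the size of an augmented fourth) reaches A#2.

A sharp 2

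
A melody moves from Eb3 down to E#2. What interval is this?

doubly diminished 8th

Descending from Eb3 to E#2 is the same interval as ascending E#2 to Eb3.
E to E is the same letter name, plus an octave: an octave.
E#2 to Eb3 spans 10 semitones — two semitones narrower than the perfect octave (12) — giving a doubly diminished octave.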